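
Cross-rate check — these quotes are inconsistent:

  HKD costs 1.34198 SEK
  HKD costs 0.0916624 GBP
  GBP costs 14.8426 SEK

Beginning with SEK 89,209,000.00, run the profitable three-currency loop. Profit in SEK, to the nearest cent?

Profitable loop is SEK → HKD → GBP → SEK:
SEK 89,209,000.00 ÷ 1.34198 = HKD 66,475,655.37
HKD 66,475,655.37 × 0.0916624 = GBP 6,093,318.11
GBP 6,093,318.11 × 14.8426 = SEK 90,440,683.43
Profit = SEK 90,440,683.43 − SEK 89,209,000.00

Profit: SEK 1,231,683.43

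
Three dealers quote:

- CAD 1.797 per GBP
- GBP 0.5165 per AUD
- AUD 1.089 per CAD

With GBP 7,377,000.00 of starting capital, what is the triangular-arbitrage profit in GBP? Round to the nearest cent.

Profitable loop is GBP → CAD → AUD → GBP:
GBP 7,377,000.00 × 1.797 = CAD 13,256,469.00
CAD 13,256,469.00 × 1.089 = AUD 14,436,294.74
AUD 14,436,294.74 × 0.5165 = GBP 7,456,346.23
Profit = GBP 7,456,346.23 − GBP 7,377,000.00

Profit: GBP 79,346.23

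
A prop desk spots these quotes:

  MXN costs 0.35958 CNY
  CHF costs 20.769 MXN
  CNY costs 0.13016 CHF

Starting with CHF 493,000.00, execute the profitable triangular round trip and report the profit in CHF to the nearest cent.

Profit: CHF 14,175.50

Profitable loop is CHF → CNY → MXN → CHF:
CHF 493,000.00 ÷ 0.13016 = CNY 3,787,645.97
CNY 3,787,645.97 ÷ 0.35958 = MXN 10,533,527.93
MXN 10,533,527.93 ÷ 20.769 = CHF 507,175.50
Profit = CHF 507,175.50 − CHF 493,000.00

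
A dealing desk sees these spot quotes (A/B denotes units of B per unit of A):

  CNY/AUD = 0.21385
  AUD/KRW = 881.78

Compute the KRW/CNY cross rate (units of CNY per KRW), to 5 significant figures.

KRW/CNY = 0.0053031

1 KRW ÷ 881.78 = 0.00113407 AUD
0.00113407 AUD ÷ 0.21385 = 0.00530311 CNY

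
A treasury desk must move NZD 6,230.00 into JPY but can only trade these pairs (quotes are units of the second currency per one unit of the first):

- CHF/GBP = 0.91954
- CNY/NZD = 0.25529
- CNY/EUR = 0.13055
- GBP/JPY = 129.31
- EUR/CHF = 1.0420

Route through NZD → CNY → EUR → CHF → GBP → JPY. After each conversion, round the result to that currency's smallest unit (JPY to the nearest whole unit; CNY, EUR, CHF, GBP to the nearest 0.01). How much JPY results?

JPY 394,732

NZD 6,230.00 ÷ 0.25529 = CNY 24,403.62
CNY 24,403.62 × 0.13055 = EUR 3,185.89
EUR 3,185.89 × 1.0420 = CHF 3,319.70
CHF 3,319.70 × 0.91954 = GBP 3,052.60
GBP 3,052.60 × 129.31 = JPY 394,732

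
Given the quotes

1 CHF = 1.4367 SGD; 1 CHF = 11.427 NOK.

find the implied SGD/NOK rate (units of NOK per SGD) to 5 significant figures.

SGD/NOK = 7.9536

1 SGD ÷ 1.4367 = 0.69604 CHF
0.69604 CHF × 11.427 = 7.95364 NOK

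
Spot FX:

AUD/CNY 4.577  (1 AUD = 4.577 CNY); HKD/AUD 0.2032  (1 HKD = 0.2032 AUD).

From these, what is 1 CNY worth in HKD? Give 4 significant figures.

1 CNY ÷ 4.577 = 0.218484 AUD
0.218484 AUD ÷ 0.2032 = 1.07522 HKD

CNY/HKD = 1.075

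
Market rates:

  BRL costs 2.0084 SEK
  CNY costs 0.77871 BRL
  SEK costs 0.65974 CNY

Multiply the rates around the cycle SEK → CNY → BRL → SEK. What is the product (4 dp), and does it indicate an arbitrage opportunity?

Around SEK → CNY → BRL → SEK: 1 × 0.65974 × 0.77871 × 2.0084 = 1.031808
Product > 1; profitable direction is SEK → CNY → BRL → SEK.

1.0318 (arbitrage exists)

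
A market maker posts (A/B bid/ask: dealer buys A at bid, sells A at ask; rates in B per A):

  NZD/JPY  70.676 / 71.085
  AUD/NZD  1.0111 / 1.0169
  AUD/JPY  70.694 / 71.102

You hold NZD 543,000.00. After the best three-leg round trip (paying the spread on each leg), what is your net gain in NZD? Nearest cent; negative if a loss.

Best loop NZD → JPY → AUD → NZD:
NZD 543,000.00 × 70.676 (sell NZD at bid) = JPY 38,377,068
JPY 38,377,068 ÷ 71.102 (buy AUD at ask) = AUD 539,746.67
AUD 539,746.67 × 1.0111 (sell AUD at bid) = NZD 545,737.86

Net profit: NZD 2,737.86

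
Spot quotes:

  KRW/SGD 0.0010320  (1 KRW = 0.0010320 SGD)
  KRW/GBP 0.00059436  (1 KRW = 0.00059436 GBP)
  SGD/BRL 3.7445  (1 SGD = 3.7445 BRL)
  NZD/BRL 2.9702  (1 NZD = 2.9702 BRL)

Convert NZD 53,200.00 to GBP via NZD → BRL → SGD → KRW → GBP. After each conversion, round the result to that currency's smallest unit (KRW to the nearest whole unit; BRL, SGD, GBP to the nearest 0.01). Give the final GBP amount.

GBP 24,303.75

NZD 53,200.00 × 2.9702 = BRL 158,014.64
BRL 158,014.64 ÷ 3.7445 = SGD 42,199.13
SGD 42,199.13 ÷ 0.0010320 = KRW 40,890,630
KRW 40,890,630 × 0.00059436 = GBP 24,303.75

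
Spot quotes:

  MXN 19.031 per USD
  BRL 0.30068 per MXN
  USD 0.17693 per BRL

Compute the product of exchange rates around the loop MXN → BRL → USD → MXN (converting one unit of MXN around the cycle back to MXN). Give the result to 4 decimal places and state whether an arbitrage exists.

Around MXN → BRL → USD → MXN: 1 × 0.30068 × 0.17693 × 19.031 = 1.012436
Product > 1; profitable direction is MXN → BRL → USD → MXN.

1.0124 (arbitrage exists)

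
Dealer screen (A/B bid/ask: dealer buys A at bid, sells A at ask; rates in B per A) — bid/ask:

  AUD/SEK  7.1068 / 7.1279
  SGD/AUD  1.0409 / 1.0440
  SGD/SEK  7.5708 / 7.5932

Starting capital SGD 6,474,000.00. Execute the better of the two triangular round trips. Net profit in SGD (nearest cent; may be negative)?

Best loop SGD → SEK → AUD → SGD:
SGD 6,474,000.00 × 7.5708 (sell SGD at bid) = SEK 49,013,359.20
SEK 49,013,359.20 ÷ 7.1279 (buy AUD at ask) = AUD 6,876,269.20
AUD 6,876,269.20 ÷ 1.0440 (buy SGD at ask) = SGD 6,586,464.75

Net profit: SGD 112,464.75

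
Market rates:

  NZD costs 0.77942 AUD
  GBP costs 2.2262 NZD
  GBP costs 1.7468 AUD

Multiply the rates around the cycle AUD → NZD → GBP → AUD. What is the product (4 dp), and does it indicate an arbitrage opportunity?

Around AUD → NZD → GBP → AUD: 1 ÷ 0.77942 ÷ 2.2262 × 1.7468 = 1.006717
Product > 1; profitable direction is AUD → NZD → GBP → AUD.

1.0067 (arbitrage exists)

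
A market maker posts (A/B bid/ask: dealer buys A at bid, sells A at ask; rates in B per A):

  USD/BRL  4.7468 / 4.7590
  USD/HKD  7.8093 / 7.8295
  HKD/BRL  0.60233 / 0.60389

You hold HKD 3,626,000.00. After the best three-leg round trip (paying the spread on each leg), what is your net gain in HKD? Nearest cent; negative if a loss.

Net profit: HKD 14,297.41

Best loop HKD → USD → BRL → HKD:
HKD 3,626,000.00 ÷ 7.8295 (buy USD at ask) = USD 463,120.25
USD 463,120.25 × 4.7468 (sell USD at bid) = BRL 2,198,339.20
BRL 2,198,339.20 ÷ 0.60389 (buy HKD at ask) = HKD 3,640,297.41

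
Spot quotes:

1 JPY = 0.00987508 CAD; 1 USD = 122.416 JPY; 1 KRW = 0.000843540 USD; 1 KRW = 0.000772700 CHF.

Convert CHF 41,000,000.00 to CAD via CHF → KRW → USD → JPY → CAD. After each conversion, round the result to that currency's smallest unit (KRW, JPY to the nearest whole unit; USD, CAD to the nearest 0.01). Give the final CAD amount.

CAD 54,107,495.63

CHF 41,000,000.00 ÷ 0.000772700 = KRW 53,060,696,260
KRW 53,060,696,260 × 0.000843540 = USD 44,758,819.72
USD 44,758,819.72 × 122.416 = JPY 5,479,195,675
JPY 5,479,195,675 × 0.00987508 = CAD 54,107,495.63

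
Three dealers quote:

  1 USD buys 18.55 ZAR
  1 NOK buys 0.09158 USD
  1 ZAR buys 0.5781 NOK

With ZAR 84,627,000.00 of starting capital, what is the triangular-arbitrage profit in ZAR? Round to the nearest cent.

Profit: ZAR 1,544,057.57

Profitable loop is ZAR → USD → NOK → ZAR:
ZAR 84,627,000.00 ÷ 18.55 = USD 4,562,102.43
USD 4,562,102.43 ÷ 0.09158 = NOK 49,815,488.38
NOK 49,815,488.38 ÷ 0.5781 = ZAR 86,171,057.57
Profit = ZAR 86,171,057.57 − ZAR 84,627,000.00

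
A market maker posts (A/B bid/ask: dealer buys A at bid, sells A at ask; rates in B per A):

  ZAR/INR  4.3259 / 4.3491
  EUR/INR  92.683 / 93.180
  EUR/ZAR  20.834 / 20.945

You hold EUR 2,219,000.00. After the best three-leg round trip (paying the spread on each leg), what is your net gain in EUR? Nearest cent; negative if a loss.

Net profit: EUR 38,759.23

Best loop EUR → INR → ZAR → EUR:
EUR 2,219,000.00 × 92.683 (sell EUR at bid) = INR 205,663,577.00
INR 205,663,577.00 ÷ 4.3491 (buy ZAR at ask) = ZAR 47,288,767.10
ZAR 47,288,767.10 ÷ 20.945 (buy EUR at ask) = EUR 2,257,759.23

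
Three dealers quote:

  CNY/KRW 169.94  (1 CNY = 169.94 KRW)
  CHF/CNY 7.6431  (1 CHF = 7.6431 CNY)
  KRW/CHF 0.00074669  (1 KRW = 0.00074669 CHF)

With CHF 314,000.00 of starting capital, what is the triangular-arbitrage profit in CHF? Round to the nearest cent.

Profitable loop is CHF → KRW → CNY → CHF:
CHF 314,000.00 ÷ 0.00074669 = KRW 420,522,573
KRW 420,522,573 ÷ 169.94 = CNY 2,474,535.56
CNY 2,474,535.56 ÷ 7.6431 = CHF 323,760.72
Profit = CHF 323,760.72 − CHF 314,000.00

Profit: CHF 9,760.72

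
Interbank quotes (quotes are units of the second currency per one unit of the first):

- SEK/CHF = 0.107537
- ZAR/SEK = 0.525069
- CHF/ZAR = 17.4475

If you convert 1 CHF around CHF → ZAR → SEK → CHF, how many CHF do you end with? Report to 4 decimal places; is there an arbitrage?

Around CHF → ZAR → SEK → CHF: 1 × 17.4475 × 0.525069 × 0.107537 = 0.985162
Product < 1; profitable direction is CHF → SEK → ZAR → CHF.

0.9852 (arbitrage exists)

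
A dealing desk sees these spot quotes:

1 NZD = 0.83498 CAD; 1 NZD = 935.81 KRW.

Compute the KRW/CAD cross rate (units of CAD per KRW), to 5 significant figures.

1 KRW ÷ 935.81 = 0.00106859 NZD
0.00106859 NZD × 0.83498 = 0.000892254 CAD

KRW/CAD = 0.00089225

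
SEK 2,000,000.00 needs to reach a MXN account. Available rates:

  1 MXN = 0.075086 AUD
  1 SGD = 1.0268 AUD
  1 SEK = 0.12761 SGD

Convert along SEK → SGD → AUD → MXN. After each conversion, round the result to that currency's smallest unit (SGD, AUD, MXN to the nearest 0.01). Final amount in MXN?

MXN 3,490,129.98

SEK 2,000,000.00 × 0.12761 = SGD 255,220.00
SGD 255,220.00 × 1.0268 = AUD 262,059.90
AUD 262,059.90 ÷ 0.075086 = MXN 3,490,129.98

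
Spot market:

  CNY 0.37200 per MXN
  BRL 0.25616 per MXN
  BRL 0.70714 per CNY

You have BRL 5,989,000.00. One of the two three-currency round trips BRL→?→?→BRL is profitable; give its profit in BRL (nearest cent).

Profitable loop is BRL → MXN → CNY → BRL:
BRL 5,989,000.00 ÷ 0.25616 = MXN 23,379,918.80
MXN 23,379,918.80 × 0.37200 = CNY 8,697,329.79
CNY 8,697,329.79 × 0.70714 = BRL 6,150,229.79
Profit = BRL 6,150,229.79 − BRL 5,989,000.00

Profit: BRL 161,229.79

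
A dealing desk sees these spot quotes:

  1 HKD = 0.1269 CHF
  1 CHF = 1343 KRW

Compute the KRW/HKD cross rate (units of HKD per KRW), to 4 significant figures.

1 KRW ÷ 1343 = 0.000744602 CHF
0.000744602 CHF ÷ 0.1269 = 0.00586763 HKD

KRW/HKD = 0.005868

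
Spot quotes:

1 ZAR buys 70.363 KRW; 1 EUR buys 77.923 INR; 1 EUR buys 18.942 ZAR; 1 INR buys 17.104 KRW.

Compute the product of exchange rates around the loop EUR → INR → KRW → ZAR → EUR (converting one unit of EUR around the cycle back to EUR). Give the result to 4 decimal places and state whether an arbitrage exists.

1.0000 (no arbitrage)

Around EUR → INR → KRW → ZAR → EUR: 1 × 77.923 × 17.104 ÷ 70.363 ÷ 18.942 = 0.999984
Product ≈ 1 (deviation 0.002%, within rounding noise).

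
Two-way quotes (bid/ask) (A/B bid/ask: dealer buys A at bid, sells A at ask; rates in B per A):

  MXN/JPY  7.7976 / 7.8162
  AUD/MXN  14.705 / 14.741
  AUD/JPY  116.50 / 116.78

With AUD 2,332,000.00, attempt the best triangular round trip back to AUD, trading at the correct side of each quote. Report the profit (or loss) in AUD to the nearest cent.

Best loop AUD → JPY → MXN → AUD:
AUD 2,332,000.00 × 116.50 (sell AUD at bid) = JPY 271,678,000
JPY 271,678,000 ÷ 7.8162 (buy MXN at ask) = MXN 34,758,322.46
MXN 34,758,322.46 ÷ 14.741 (buy AUD at ask) = AUD 2,357,935.18

Net profit: AUD 25,935.18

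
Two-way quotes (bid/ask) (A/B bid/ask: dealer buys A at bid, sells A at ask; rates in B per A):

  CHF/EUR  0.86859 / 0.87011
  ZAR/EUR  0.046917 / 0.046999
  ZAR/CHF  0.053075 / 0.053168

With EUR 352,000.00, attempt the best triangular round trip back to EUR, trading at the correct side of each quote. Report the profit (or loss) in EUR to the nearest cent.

Net profit: EUR 4,983.72

Best loop EUR → CHF → ZAR → EUR:
EUR 352,000.00 ÷ 0.87011 (buy CHF at ask) = CHF 404,546.55
CHF 404,546.55 ÷ 0.053168 (buy ZAR at ask) = ZAR 7,608,835.23
ZAR 7,608,835.23 × 0.046917 (sell ZAR at bid) = EUR 356,983.72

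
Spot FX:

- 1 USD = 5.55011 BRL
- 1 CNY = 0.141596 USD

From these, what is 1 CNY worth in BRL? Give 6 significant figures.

1 CNY × 0.141596 = 0.141596 USD
0.141596 USD × 5.55011 = 0.785873 BRL

CNY/BRL = 0.785873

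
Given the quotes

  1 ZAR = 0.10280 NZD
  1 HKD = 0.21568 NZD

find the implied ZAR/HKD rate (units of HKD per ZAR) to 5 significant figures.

1 ZAR × 0.10280 = 0.1028 NZD
0.1028 NZD ÷ 0.21568 = 0.476632 HKD

ZAR/HKD = 0.47663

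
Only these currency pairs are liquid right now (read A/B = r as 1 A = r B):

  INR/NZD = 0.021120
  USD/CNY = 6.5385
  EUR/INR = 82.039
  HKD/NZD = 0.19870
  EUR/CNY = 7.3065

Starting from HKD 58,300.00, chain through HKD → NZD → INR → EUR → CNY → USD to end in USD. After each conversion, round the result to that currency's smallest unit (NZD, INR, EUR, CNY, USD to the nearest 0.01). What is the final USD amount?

HKD 58,300.00 × 0.19870 = NZD 11,584.21
NZD 11,584.21 ÷ 0.021120 = INR 548,494.79
INR 548,494.79 ÷ 82.039 = EUR 6,685.78
EUR 6,685.78 × 7.3065 = CNY 48,849.65
CNY 48,849.65 ÷ 6.5385 = USD 7,471.08

USD 7,471.08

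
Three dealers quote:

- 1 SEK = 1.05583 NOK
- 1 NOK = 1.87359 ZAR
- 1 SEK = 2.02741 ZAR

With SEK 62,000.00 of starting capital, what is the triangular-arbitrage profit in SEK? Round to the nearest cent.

Profit: SEK 1,542.56

Profitable loop is SEK → ZAR → NOK → SEK:
SEK 62,000.00 × 2.02741 = ZAR 125,699.42
ZAR 125,699.42 ÷ 1.87359 = NOK 67,090.14
NOK 67,090.14 ÷ 1.05583 = SEK 63,542.56
Profit = SEK 63,542.56 − SEK 62,000.00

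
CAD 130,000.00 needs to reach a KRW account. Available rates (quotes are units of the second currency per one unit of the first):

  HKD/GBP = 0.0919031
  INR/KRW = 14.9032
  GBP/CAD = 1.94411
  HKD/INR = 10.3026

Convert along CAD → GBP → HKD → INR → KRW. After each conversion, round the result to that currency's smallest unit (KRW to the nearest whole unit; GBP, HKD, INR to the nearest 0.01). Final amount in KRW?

CAD 130,000.00 ÷ 1.94411 = GBP 66,868.64
GBP 66,868.64 ÷ 0.0919031 = HKD 727,599.40
HKD 727,599.40 × 10.3026 = INR 7,496,165.58
INR 7,496,165.58 × 14.9032 = KRW 111,716,855

KRW 111,716,855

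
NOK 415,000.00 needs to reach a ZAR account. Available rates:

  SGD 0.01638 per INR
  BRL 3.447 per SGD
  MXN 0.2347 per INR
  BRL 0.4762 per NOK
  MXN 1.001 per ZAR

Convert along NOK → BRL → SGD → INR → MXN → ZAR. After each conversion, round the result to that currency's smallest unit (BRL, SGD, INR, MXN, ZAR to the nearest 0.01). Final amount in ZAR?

NOK 415,000.00 × 0.4762 = BRL 197,623.00
BRL 197,623.00 ÷ 3.447 = SGD 57,331.88
SGD 57,331.88 ÷ 0.01638 = INR 3,500,114.77
INR 3,500,114.77 × 0.2347 = MXN 821,476.94
MXN 821,476.94 ÷ 1.001 = ZAR 820,656.28

ZAR 820,656.28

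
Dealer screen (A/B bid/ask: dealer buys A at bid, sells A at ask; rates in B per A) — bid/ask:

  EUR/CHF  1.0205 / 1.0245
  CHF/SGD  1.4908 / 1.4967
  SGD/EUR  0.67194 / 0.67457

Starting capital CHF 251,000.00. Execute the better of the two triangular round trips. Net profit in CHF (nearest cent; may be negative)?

Best loop CHF → SGD → EUR → CHF:
CHF 251,000.00 × 1.4908 (sell CHF at bid) = SGD 374,190.80
SGD 374,190.80 × 0.67194 (sell SGD at bid) = EUR 251,433.77
EUR 251,433.77 × 1.0205 (sell EUR at bid) = CHF 256,588.16

Net profit: CHF 5,588.16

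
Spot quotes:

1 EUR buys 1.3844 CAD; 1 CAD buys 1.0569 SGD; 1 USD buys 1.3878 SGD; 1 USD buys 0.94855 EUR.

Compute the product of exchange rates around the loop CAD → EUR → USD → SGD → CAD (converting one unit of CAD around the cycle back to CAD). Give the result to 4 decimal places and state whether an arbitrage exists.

0.9999 (no arbitrage)

Around CAD → EUR → USD → SGD → CAD: 1 ÷ 1.3844 ÷ 0.94855 × 1.3878 ÷ 1.0569 = 0.999934
Product ≈ 1 (deviation 0.007%, within rounding noise).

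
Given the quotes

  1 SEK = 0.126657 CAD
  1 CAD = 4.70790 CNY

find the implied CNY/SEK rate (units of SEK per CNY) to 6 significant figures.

CNY/SEK = 1.67704

1 CNY ÷ 4.70790 = 0.212409 CAD
0.212409 CAD ÷ 0.126657 = 1.67704 SEK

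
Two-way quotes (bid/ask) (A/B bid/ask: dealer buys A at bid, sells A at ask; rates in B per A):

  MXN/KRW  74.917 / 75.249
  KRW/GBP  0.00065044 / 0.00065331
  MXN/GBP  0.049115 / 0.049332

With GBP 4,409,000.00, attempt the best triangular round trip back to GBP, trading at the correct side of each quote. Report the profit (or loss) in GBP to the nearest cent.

Best loop GBP → KRW → MXN → GBP:
GBP 4,409,000.00 ÷ 0.00065331 (buy KRW at ask) = KRW 6,748,710,413
KRW 6,748,710,413 ÷ 75.249 (buy MXN at ask) = MXN 89,685,051.14
MXN 89,685,051.14 × 0.049115 (sell MXN at bid) = GBP 4,404,881.29

Net result: GBP -4,118.71 (no profitable arbitrage after spreads)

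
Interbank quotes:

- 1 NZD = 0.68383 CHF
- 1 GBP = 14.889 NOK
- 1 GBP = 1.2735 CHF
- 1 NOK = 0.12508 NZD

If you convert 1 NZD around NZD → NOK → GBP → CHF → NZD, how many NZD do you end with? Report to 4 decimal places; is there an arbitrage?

Around NZD → NOK → GBP → CHF → NZD: 1 ÷ 0.12508 ÷ 14.889 × 1.2735 ÷ 0.68383 = 0.999994
Product ≈ 1 (deviation 0.001%, within rounding noise).

1.0000 (no arbitrage)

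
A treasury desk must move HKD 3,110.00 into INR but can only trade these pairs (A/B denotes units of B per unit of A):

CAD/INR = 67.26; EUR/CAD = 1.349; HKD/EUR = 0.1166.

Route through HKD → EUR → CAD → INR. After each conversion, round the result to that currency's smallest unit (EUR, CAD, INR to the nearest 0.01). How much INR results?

HKD 3,110.00 × 0.1166 = EUR 362.63
EUR 362.63 × 1.349 = CAD 489.19
CAD 489.19 × 67.26 = INR 32,902.92

INR 32,902.92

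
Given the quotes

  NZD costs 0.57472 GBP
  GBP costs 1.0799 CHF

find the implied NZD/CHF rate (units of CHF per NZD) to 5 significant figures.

NZD/CHF = 0.62064

1 NZD × 0.57472 = 0.57472 GBP
0.57472 GBP × 1.0799 = 0.62064 CHF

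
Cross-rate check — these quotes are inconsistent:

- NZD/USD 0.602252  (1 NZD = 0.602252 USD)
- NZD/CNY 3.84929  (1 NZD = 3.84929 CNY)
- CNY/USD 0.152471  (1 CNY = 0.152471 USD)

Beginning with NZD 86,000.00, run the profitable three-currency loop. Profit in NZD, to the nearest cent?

Profitable loop is NZD → USD → CNY → NZD:
NZD 86,000.00 × 0.602252 = USD 51,793.67
USD 51,793.67 ÷ 0.152471 = CNY 339,695.23
CNY 339,695.23 ÷ 3.84929 = NZD 88,248.80
Profit = NZD 88,248.80 − NZD 86,000.00

Profit: NZD 2,248.80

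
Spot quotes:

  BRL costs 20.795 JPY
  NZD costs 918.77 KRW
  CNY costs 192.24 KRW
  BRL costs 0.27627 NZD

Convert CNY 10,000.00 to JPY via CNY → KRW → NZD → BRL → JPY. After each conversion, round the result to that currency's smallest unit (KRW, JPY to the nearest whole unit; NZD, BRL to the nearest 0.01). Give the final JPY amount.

CNY 10,000.00 × 192.24 = KRW 1,922,400
KRW 1,922,400 ÷ 918.77 = NZD 2,092.36
NZD 2,092.36 ÷ 0.27627 = BRL 7,573.61
BRL 7,573.61 × 20.795 = JPY 157,493

JPY 157,493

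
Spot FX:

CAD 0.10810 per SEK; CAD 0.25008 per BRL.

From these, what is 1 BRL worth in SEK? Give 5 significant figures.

BRL/SEK = 2.3134

1 BRL × 0.25008 = 0.25008 CAD
0.25008 CAD ÷ 0.10810 = 2.31341 SEK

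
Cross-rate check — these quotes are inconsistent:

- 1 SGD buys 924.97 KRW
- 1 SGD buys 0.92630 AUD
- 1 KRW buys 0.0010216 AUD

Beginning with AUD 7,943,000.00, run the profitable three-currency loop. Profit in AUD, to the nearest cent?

Profit: AUD 159,917.74

Profitable loop is AUD → SGD → KRW → AUD:
AUD 7,943,000.00 ÷ 0.92630 = SGD 8,574,975.71
SGD 8,574,975.71 × 924.97 = KRW 7,931,595,282
KRW 7,931,595,282 × 0.0010216 = AUD 8,102,917.74
Profit = AUD 8,102,917.74 − AUD 7,943,000.00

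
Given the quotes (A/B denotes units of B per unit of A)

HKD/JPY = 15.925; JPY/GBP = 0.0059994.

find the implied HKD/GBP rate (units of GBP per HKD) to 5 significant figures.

1 HKD × 15.925 = 15.925 JPY
15.925 JPY × 0.0059994 = 0.0955404 GBP

HKD/GBP = 0.095540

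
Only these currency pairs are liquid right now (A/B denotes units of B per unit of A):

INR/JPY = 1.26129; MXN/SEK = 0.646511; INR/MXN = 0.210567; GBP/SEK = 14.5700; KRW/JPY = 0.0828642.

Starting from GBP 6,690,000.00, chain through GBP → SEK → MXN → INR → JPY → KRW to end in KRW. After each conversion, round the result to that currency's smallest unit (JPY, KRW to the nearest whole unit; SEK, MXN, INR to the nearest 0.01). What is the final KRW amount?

GBP 6,690,000.00 × 14.5700 = SEK 97,473,300.00
SEK 97,473,300.00 ÷ 0.646511 = MXN 150,768,200.39
MXN 150,768,200.39 ÷ 0.210567 = INR 716,010,582.81
INR 716,010,582.81 × 1.26129 = JPY 903,096,988
JPY 903,096,988 ÷ 0.0828642 = KRW 10,898,518,154

KRW 10,898,518,154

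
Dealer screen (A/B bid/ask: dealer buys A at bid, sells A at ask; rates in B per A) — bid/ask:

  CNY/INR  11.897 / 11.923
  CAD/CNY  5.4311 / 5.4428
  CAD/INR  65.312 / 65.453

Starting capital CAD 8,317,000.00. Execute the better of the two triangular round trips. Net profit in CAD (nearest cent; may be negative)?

Best loop CAD → INR → CNY → CAD:
CAD 8,317,000.00 × 65.312 (sell CAD at bid) = INR 543,199,904.00
INR 543,199,904.00 ÷ 11.923 (buy CNY at ask) = CNY 45,558,995.55
CNY 45,558,995.55 ÷ 5.4428 (buy CAD at ask) = CAD 8,370,507.01

Net profit: CAD 53,507.01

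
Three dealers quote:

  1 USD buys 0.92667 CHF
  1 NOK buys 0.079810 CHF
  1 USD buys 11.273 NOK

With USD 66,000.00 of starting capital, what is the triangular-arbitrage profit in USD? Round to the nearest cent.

Profitable loop is USD → CHF → NOK → USD:
USD 66,000.00 × 0.92667 = CHF 61,160.22
CHF 61,160.22 ÷ 0.079810 = NOK 766,322.77
NOK 766,322.77 ÷ 11.273 = USD 67,978.60
Profit = USD 67,978.60 − USD 66,000.00

Profit: USD 1,978.60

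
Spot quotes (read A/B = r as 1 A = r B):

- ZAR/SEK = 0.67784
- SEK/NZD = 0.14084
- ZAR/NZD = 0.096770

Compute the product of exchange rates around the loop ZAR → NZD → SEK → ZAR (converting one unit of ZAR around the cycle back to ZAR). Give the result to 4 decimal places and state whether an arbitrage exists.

1.0136 (arbitrage exists)

Around ZAR → NZD → SEK → ZAR: 1 × 0.096770 ÷ 0.14084 ÷ 0.67784 = 1.013649
Product > 1; profitable direction is ZAR → NZD → SEK → ZAR.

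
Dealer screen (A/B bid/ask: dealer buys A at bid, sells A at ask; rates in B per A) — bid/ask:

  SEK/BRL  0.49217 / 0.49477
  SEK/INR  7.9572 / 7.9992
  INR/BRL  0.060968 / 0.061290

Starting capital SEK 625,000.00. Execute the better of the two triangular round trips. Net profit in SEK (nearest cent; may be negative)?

Best loop SEK → BRL → INR → SEK:
SEK 625,000.00 × 0.49217 (sell SEK at bid) = BRL 307,606.25
BRL 307,606.25 ÷ 0.061290 (buy INR at ask) = INR 5,018,865.23
INR 5,018,865.23 ÷ 7.9992 (buy SEK at ask) = SEK 627,420.90

Net profit: SEK 2,420.90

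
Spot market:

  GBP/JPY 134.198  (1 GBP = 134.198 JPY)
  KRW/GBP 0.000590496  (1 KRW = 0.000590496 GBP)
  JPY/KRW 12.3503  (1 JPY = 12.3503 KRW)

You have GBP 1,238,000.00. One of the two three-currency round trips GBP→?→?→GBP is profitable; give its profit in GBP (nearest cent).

Profit: GBP 26,969.73

Profitable loop is GBP → KRW → JPY → GBP:
GBP 1,238,000.00 ÷ 0.000590496 = KRW 2,096,542,568
KRW 2,096,542,568 ÷ 12.3503 = JPY 169,756,408
JPY 169,756,408 ÷ 134.198 = GBP 1,264,969.73
Profit = GBP 1,264,969.73 − GBP 1,238,000.00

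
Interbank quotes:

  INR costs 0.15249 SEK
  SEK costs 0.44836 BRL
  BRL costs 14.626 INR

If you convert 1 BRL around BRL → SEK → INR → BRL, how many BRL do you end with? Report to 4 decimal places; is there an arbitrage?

Around BRL → SEK → INR → BRL: 1 ÷ 0.44836 ÷ 0.15249 ÷ 14.626 = 1.000014
Product ≈ 1 (deviation 0.001%, within rounding noise).

1.0000 (no arbitrage)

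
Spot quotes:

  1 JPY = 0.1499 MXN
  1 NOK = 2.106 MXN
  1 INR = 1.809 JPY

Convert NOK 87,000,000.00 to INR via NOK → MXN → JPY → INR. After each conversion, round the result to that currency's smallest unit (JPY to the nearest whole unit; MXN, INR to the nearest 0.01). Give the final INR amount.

NOK 87,000,000.00 × 2.106 = MXN 183,222,000.00
MXN 183,222,000.00 ÷ 0.1499 = JPY 1,222,294,863
JPY 1,222,294,863 ÷ 1.809 = INR 675,674,330.02

INR 675,674,330.02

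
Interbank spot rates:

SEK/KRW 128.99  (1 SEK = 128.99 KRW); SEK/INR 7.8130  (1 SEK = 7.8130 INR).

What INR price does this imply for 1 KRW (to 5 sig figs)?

1 KRW ÷ 128.99 = 0.00775254 SEK
0.00775254 SEK × 7.8130 = 0.0605706 INR

KRW/INR = 0.060571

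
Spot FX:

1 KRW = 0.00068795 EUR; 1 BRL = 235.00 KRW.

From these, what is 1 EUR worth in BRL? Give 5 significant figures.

EUR/BRL = 6.1855

1 EUR ÷ 0.00068795 = 1453.59 KRW
1453.59 KRW ÷ 235.00 = 6.18551 BRL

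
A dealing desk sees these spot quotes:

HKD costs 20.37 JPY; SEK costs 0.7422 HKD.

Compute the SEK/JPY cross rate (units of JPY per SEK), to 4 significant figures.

1 SEK × 0.7422 = 0.7422 HKD
0.7422 HKD × 20.37 = 15.1186 JPY

SEK/JPY = 15.12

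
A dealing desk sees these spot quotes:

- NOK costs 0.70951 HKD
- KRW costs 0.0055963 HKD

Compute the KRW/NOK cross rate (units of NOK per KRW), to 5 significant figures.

1 KRW × 0.0055963 = 0.0055963 HKD
0.0055963 HKD ÷ 0.70951 = 0.00788756 NOK

KRW/NOK = 0.0078876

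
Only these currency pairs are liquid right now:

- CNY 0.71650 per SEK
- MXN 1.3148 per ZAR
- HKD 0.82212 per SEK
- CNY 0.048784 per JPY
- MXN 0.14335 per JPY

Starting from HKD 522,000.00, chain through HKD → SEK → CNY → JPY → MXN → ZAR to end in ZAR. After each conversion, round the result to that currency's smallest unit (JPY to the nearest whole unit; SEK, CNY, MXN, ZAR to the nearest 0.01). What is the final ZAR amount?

HKD 522,000.00 ÷ 0.82212 = SEK 634,943.80
SEK 634,943.80 × 0.71650 = CNY 454,937.23
CNY 454,937.23 ÷ 0.048784 = JPY 9,325,542
JPY 9,325,542 × 0.14335 = MXN 1,336,816.45
MXN 1,336,816.45 ÷ 1.3148 = ZAR 1,016,745.09

ZAR 1,016,745.09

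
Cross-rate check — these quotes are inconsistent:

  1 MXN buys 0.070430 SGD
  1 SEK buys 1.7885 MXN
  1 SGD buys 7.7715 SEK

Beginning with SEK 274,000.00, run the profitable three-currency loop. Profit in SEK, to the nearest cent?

Profit: SEK 5,897.54

Profitable loop is SEK → SGD → MXN → SEK:
SEK 274,000.00 ÷ 7.7715 = SGD 35,257.03
SGD 35,257.03 ÷ 0.070430 = MXN 500,596.75
MXN 500,596.75 ÷ 1.7885 = SEK 279,897.54
Profit = SEK 279,897.54 − SEK 274,000.00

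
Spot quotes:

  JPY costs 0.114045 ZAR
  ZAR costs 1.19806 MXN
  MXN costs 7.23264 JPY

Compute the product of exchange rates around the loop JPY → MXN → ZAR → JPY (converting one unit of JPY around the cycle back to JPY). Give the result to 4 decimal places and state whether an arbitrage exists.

Around JPY → MXN → ZAR → JPY: 1 ÷ 7.23264 ÷ 1.19806 ÷ 0.114045 = 1.011925
Product > 1; profitable direction is JPY → MXN → ZAR → JPY.

1.0119 (arbitrage exists)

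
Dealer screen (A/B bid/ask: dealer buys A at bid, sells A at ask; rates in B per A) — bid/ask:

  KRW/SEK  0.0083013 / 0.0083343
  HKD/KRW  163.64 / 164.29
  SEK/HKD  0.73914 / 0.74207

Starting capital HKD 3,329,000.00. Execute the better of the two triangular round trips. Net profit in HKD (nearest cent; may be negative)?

Best loop HKD → KRW → SEK → HKD:
HKD 3,329,000.00 × 163.64 (sell HKD at bid) = KRW 544,757,560
KRW 544,757,560 × 0.0083013 (sell KRW at bid) = SEK 4,522,195.93
SEK 4,522,195.93 × 0.73914 (sell SEK at bid) = HKD 3,342,535.90

Net profit: HKD 13,535.90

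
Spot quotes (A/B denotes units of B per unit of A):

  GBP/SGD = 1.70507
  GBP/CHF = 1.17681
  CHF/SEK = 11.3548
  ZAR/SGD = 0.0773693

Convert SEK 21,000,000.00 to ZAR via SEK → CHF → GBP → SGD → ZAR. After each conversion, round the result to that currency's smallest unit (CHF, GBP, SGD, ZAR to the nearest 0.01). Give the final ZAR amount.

SEK 21,000,000.00 ÷ 11.3548 = CHF 1,849,438.12
CHF 1,849,438.12 ÷ 1.17681 = GBP 1,571,569.00
GBP 1,571,569.00 × 1.70507 = SGD 2,679,635.15
SGD 2,679,635.15 ÷ 0.0773693 = ZAR 34,634,346.57

ZAR 34,634,346.57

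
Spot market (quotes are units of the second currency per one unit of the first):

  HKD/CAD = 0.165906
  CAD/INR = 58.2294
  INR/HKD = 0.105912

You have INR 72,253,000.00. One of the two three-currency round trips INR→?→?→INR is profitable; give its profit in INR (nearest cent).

Profitable loop is INR → HKD → CAD → INR:
INR 72,253,000.00 × 0.105912 = HKD 7,652,459.74
HKD 7,652,459.74 × 0.165906 = CAD 1,269,588.98
CAD 1,269,588.98 × 58.2294 = INR 73,927,404.84
Profit = INR 73,927,404.84 − INR 72,253,000.00

Profit: INR 1,674,404.84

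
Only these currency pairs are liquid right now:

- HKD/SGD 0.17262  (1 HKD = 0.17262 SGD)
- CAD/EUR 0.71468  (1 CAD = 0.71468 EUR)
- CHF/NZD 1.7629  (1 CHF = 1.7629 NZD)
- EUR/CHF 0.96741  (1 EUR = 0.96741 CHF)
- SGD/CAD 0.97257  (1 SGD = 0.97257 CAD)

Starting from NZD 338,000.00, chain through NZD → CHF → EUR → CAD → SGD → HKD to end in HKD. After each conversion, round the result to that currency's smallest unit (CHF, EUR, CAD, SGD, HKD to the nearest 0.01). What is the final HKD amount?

HKD 1,651,790.00

NZD 338,000.00 ÷ 1.7629 = CHF 191,729.54
CHF 191,729.54 ÷ 0.96741 = EUR 198,188.50
EUR 198,188.50 ÷ 0.71468 = CAD 277,310.82
CAD 277,310.82 ÷ 0.97257 = SGD 285,131.99
SGD 285,131.99 ÷ 0.17262 = HKD 1,651,790.00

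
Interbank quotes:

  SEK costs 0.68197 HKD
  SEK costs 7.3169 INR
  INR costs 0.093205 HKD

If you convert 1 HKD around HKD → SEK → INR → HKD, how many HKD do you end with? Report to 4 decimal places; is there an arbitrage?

1.0000 (no arbitrage)

Around HKD → SEK → INR → HKD: 1 ÷ 0.68197 × 7.3169 × 0.093205 = 1.000002
Product ≈ 1 (deviation 0.000%, within rounding noise).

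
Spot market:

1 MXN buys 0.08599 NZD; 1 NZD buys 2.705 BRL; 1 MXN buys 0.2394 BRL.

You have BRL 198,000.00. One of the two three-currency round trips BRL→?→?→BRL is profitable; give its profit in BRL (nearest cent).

Profit: BRL 5,785.89

Profitable loop is BRL → NZD → MXN → BRL:
BRL 198,000.00 ÷ 2.705 = NZD 73,197.78
NZD 73,197.78 ÷ 0.08599 = MXN 851,235.98
MXN 851,235.98 × 0.2394 = BRL 203,785.89
Profit = BRL 203,785.89 − BRL 198,000.00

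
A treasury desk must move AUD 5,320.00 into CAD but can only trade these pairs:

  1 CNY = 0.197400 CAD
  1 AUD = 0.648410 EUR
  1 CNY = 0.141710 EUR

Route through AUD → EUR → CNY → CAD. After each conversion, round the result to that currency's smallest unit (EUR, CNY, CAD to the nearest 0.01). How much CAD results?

CAD 4,805.16

AUD 5,320.00 × 0.648410 = EUR 3,449.54
EUR 3,449.54 ÷ 0.141710 = CNY 24,342.25
CNY 24,342.25 × 0.197400 = CAD 4,805.16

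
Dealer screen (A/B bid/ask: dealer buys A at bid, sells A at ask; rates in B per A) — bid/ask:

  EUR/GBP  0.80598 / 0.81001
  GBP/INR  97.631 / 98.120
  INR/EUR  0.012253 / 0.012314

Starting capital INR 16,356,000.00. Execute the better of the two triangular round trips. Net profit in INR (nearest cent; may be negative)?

Best loop INR → GBP → EUR → INR:
INR 16,356,000.00 ÷ 98.120 (buy GBP at ask) = GBP 166,693.84
GBP 166,693.84 ÷ 0.81001 (buy EUR at ask) = EUR 205,792.33
EUR 205,792.33 ÷ 0.012314 (buy INR at ask) = INR 16,712,061.79

Net profit: INR 356,061.79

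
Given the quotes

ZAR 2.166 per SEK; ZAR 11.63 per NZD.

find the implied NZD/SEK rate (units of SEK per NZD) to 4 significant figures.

NZD/SEK = 5.369

1 NZD × 11.63 = 11.63 ZAR
11.63 ZAR ÷ 2.166 = 5.36934 SEK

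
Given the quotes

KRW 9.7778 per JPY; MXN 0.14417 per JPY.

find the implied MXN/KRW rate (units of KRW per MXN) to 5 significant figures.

1 MXN ÷ 0.14417 = 6.93626 JPY
6.93626 JPY × 9.7778 = 67.8213 KRW

MXN/KRW = 67.821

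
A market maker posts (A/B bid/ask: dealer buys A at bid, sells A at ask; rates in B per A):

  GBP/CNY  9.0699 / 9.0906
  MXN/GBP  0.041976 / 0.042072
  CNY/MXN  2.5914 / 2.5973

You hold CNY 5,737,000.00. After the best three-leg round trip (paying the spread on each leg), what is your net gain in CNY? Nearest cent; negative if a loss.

Best loop CNY → GBP → MXN → CNY:
CNY 5,737,000.00 ÷ 9.0906 (buy GBP at ask) = GBP 631,091.46
GBP 631,091.46 ÷ 0.042072 (buy MXN at ask) = MXN 15,000,272.32
MXN 15,000,272.32 ÷ 2.5973 (buy CNY at ask) = CNY 5,775,332.97

Net profit: CNY 38,332.97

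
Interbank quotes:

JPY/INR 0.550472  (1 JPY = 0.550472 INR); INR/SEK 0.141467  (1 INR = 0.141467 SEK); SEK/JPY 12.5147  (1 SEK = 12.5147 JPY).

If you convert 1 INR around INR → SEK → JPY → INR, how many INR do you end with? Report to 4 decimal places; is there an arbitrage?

Around INR → SEK → JPY → INR: 1 × 0.141467 × 12.5147 × 0.550472 = 0.974565
Product < 1; profitable direction is INR → JPY → SEK → INR.

0.9746 (arbitrage exists)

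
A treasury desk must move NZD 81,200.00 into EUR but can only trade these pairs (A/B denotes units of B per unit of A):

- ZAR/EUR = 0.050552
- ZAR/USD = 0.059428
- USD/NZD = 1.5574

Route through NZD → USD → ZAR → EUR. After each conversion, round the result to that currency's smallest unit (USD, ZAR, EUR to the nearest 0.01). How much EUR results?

EUR 44,350.97

NZD 81,200.00 ÷ 1.5574 = USD 52,138.18
USD 52,138.18 ÷ 0.059428 = ZAR 877,333.58
ZAR 877,333.58 × 0.050552 = EUR 44,350.97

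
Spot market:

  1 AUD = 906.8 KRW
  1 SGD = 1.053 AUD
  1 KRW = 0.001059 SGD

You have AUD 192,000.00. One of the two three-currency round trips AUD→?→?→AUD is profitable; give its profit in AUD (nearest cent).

Profitable loop is AUD → KRW → SGD → AUD:
AUD 192,000.00 × 906.8 = KRW 174,105,600
KRW 174,105,600 × 0.001059 = SGD 184,377.83
SGD 184,377.83 × 1.053 = AUD 194,149.86
Profit = AUD 194,149.86 − AUD 192,000.00

Profit: AUD 2,149.86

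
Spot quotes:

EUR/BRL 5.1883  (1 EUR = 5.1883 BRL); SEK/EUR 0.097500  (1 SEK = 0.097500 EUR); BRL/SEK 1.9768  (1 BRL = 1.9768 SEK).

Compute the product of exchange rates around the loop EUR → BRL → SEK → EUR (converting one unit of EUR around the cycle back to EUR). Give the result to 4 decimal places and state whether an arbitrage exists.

Around EUR → BRL → SEK → EUR: 1 × 5.1883 × 1.9768 × 0.097500 = 0.999983
Product ≈ 1 (deviation 0.002%, within rounding noise).

1.0000 (no arbitrage)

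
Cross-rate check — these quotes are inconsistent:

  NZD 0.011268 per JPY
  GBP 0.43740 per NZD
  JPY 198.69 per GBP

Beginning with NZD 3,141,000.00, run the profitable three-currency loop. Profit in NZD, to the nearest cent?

Profit: NZD 66,497.37

Profitable loop is NZD → JPY → GBP → NZD:
NZD 3,141,000.00 ÷ 0.011268 = JPY 278,753,994
JPY 278,753,994 ÷ 198.69 = GBP 1,402,959.35
GBP 1,402,959.35 ÷ 0.43740 = NZD 3,207,497.37
Profit = NZD 3,207,497.37 − NZD 3,141,000.00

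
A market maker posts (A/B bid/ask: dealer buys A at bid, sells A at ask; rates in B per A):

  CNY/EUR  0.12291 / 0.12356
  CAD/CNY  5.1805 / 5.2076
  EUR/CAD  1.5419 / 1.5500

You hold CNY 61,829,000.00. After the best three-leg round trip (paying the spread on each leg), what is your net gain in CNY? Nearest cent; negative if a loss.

Net profit: CNY 164,335.85

Best loop CNY → CAD → EUR → CNY:
CNY 61,829,000.00 ÷ 5.2076 (buy CAD at ask) = CAD 11,872,839.70
CAD 11,872,839.70 ÷ 1.5500 (buy EUR at ask) = EUR 7,659,896.58
EUR 7,659,896.58 ÷ 0.12356 (buy CNY at ask) = CNY 61,993,335.85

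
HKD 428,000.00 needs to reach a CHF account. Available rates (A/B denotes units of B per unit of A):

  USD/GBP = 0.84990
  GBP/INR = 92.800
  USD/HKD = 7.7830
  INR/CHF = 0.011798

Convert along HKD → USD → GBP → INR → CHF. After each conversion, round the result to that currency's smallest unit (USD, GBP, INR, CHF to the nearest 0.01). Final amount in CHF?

CHF 51,170.65

HKD 428,000.00 ÷ 7.7830 = USD 54,991.65
USD 54,991.65 × 0.84990 = GBP 46,737.40
GBP 46,737.40 × 92.800 = INR 4,337,230.72
INR 4,337,230.72 × 0.011798 = CHF 51,170.65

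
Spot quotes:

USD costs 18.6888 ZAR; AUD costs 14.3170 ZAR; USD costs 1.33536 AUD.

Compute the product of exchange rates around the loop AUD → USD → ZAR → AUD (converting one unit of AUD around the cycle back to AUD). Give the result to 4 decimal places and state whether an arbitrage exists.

Around AUD → USD → ZAR → AUD: 1 ÷ 1.33536 × 18.6888 ÷ 14.3170 = 0.977532
Product < 1; profitable direction is AUD → ZAR → USD → AUD.

0.9775 (arbitrage exists)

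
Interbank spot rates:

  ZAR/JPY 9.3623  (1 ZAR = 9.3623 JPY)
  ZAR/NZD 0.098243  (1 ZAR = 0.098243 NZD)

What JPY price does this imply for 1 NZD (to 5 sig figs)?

1 NZD ÷ 0.098243 = 10.1788 ZAR
10.1788 ZAR × 9.3623 = 95.2974 JPY

NZD/JPY = 95.297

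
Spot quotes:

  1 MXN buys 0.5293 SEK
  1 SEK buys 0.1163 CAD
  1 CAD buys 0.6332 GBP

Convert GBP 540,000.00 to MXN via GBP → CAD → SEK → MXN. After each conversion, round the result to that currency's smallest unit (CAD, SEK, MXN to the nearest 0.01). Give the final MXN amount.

MXN 13,853,874.40

GBP 540,000.00 ÷ 0.6332 = CAD 852,811.12
CAD 852,811.12 ÷ 0.1163 = SEK 7,332,855.72
SEK 7,332,855.72 ÷ 0.5293 = MXN 13,853,874.40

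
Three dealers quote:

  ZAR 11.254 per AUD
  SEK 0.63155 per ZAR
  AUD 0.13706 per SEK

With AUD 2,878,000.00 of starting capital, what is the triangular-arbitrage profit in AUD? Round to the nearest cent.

Profit: AUD 76,373.59

Profitable loop is AUD → SEK → ZAR → AUD:
AUD 2,878,000.00 ÷ 0.13706 = SEK 20,998,103.02
SEK 20,998,103.02 ÷ 0.63155 = ZAR 33,248,520.34
ZAR 33,248,520.34 ÷ 11.254 = AUD 2,954,373.59
Profit = AUD 2,954,373.59 − AUD 2,878,000.00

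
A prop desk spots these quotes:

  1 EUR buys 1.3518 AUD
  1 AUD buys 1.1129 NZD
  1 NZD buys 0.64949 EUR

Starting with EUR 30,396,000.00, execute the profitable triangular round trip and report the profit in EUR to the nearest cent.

Profit: EUR 712,235.82

Profitable loop is EUR → NZD → AUD → EUR:
EUR 30,396,000.00 ÷ 0.64949 = NZD 46,799,796.76
NZD 46,799,796.76 ÷ 1.1129 = AUD 42,052,113.19
AUD 42,052,113.19 ÷ 1.3518 = EUR 31,108,235.82
Profit = EUR 31,108,235.82 − EUR 30,396,000.00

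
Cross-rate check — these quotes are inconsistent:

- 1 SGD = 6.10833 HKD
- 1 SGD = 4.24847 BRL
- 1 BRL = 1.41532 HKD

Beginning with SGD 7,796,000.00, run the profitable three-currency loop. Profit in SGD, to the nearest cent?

Profitable loop is SGD → HKD → BRL → SGD:
SGD 7,796,000.00 × 6.10833 = HKD 47,620,540.68
HKD 47,620,540.68 ÷ 1.41532 = BRL 33,646,483.25
BRL 33,646,483.25 ÷ 4.24847 = SGD 7,919,670.67
Profit = SGD 7,919,670.67 − SGD 7,796,000.00

Profit: SGD 123,670.67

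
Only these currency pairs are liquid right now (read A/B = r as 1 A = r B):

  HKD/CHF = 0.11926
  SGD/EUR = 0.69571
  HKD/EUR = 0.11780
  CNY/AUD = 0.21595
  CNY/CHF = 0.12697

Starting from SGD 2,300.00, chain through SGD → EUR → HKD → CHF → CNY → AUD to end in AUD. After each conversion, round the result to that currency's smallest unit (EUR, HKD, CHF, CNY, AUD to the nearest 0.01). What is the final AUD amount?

SGD 2,300.00 × 0.69571 = EUR 1,600.13
EUR 1,600.13 ÷ 0.11780 = HKD 13,583.45
HKD 13,583.45 × 0.11926 = CHF 1,619.96
CHF 1,619.96 ÷ 0.12697 = CNY 12,758.60
CNY 12,758.60 × 0.21595 = AUD 2,755.22

AUD 2,755.22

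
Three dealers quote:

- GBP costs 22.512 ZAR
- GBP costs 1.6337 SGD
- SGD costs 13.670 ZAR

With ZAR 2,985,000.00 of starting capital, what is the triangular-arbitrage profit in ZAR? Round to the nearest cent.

Profitable loop is ZAR → SGD → GBP → ZAR:
ZAR 2,985,000.00 ÷ 13.670 = SGD 218,361.38
SGD 218,361.38 ÷ 1.6337 = GBP 133,660.63
GBP 133,660.63 × 22.512 = ZAR 3,008,968.16
Profit = ZAR 3,008,968.16 − ZAR 2,985,000.00

Profit: ZAR 23,968.16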